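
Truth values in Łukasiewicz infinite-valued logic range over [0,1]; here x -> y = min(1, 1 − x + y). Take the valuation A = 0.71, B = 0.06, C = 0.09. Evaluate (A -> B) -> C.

A -> B = min(1, 1 − 0.71 + 0.06) = min(1, 0.35) = 0.35
(A -> B) -> C = min(1, 1 − 0.35 + 0.09) = min(1, 0.74) = 0.74

0.74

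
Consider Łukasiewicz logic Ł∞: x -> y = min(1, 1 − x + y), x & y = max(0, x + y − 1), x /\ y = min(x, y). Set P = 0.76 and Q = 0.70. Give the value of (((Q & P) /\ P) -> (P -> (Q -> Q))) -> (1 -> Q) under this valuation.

0.70

Q & P = max(0, 0.70 + 0.76 − 1) = max(0, 0.46) = 0.46
(Q & P) /\ P = min(0.46, 0.76) = 0.46
Q -> Q = min(1, 1 − 0.70 + 0.70) = min(1, 1.00) = 1.00
P -> (Q -> Q) = min(1, 1 − 0.76 + 1.00) = min(1, 1.24) = 1.00
((Q & P) /\ P) -> (P -> (Q -> Q)) = min(1, 1 − 0.46 + 1.00) = min(1, 1.54) = 1.00
1 -> Q = min(1, 1 − 1.00 + 0.70) = min(1, 0.70) = 0.70
(((Q & P) /\ P) -> (P -> (Q -> Q))) -> (1 -> Q) = min(1, 1 − 1.00 + 0.70) = min(1, 0.70) = 0.70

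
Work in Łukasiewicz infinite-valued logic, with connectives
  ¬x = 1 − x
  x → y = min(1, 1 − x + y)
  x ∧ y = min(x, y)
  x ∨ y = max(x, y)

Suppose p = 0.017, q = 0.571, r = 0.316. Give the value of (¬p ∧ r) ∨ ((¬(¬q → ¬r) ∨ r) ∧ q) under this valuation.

0.316

¬p = 1 − 0.017 = 0.983
¬p ∧ r = min(0.983, 0.316) = 0.316
¬q = 1 − 0.571 = 0.429
¬r = 1 − 0.316 = 0.684
¬q → ¬r = min(1, 1 − 0.429 + 0.684) = min(1, 1.255) = 1.000
¬(¬q → ¬r) = 1 − 1.000 = 0.000
¬(¬q → ¬r) ∨ r = max(0.000, 0.316) = 0.316
(¬(¬q → ¬r) ∨ r) ∧ q = min(0.316, 0.571) = 0.316
(¬p ∧ r) ∨ ((¬(¬q → ¬r) ∨ r) ∧ q) = max(0.316, 0.316) = 0.316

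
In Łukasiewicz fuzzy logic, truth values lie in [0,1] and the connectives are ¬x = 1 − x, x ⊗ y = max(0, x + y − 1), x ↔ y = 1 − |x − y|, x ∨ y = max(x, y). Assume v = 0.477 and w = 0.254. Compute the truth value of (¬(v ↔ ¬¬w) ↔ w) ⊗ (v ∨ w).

¬w = 1 − 0.254 = 0.746
¬¬w = 1 − 0.746 = 0.254
v ↔ ¬¬w = 1 − |0.477 − 0.254| = 1 − 0.223 = 0.777
¬(v ↔ ¬¬w) = 1 − 0.777 = 0.223
¬(v ↔ ¬¬w) ↔ w = 1 − |0.223 − 0.254| = 1 − 0.031 = 0.969
v ∨ w = max(0.477, 0.254) = 0.477
(¬(v ↔ ¬¬w) ↔ w) ⊗ (v ∨ w) = max(0, 0.969 + 0.477 − 1) = max(0, 0.446) = 0.446

0.446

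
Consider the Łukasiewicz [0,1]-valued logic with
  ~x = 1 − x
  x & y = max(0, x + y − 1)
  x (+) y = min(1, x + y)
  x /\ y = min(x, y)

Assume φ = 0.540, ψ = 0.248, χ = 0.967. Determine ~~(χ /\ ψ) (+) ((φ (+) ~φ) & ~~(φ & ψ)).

0.248

χ /\ ψ = min(0.967, 0.248) = 0.248
~(χ /\ ψ) = 1 − 0.248 = 0.752
~~(χ /\ ψ) = 1 − 0.752 = 0.248
~φ = 1 − 0.540 = 0.460
φ (+) ~φ = min(1, 0.540 + 0.460) = min(1, 1.000) = 1.000
φ & ψ = max(0, 0.540 + 0.248 − 1) = max(0, -0.212) = 0.000
~(φ & ψ) = 1 − 0.000 = 1.000
~~(φ & ψ) = 1 − 1.000 = 0.000
(φ (+) ~φ) & ~~(φ & ψ) = max(0, 1.000 + 0.000 − 1) = max(0, 0.000) = 0.000
~~(χ /\ ψ) (+) ((φ (+) ~φ) & ~~(φ & ψ)) = min(1, 0.248 + 0.000) = min(1, 0.248) = 0.248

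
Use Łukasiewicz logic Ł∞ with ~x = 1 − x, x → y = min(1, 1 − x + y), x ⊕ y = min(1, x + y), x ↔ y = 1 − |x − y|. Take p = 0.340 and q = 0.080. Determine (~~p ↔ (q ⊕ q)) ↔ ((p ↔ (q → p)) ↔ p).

~p = 1 − 0.340 = 0.660
~~p = 1 − 0.660 = 0.340
q ⊕ q = min(1, 0.080 + 0.080) = min(1, 0.160) = 0.160
~~p ↔ (q ⊕ q) = 1 − |0.340 − 0.160| = 1 − 0.180 = 0.820
q → p = min(1, 1 − 0.080 + 0.340) = min(1, 1.260) = 1.000
p ↔ (q → p) = 1 − |0.340 − 1.000| = 1 − 0.660 = 0.340
(p ↔ (q → p)) ↔ p = 1 − |0.340 − 0.340| = 1 − 0.000 = 1.000
(~~p ↔ (q ⊕ q)) ↔ ((p ↔ (q → p)) ↔ p) = 1 − |0.820 − 1.000| = 1 − 0.180 = 0.820

0.820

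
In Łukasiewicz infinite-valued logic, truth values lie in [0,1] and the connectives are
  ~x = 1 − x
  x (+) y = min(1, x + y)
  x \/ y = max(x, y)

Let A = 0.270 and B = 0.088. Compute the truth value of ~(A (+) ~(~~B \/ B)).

0.000

~B = 1 − 0.088 = 0.912
~~B = 1 − 0.912 = 0.088
~~B \/ B = max(0.088, 0.088) = 0.088
~(~~B \/ B) = 1 − 0.088 = 0.912
A (+) ~(~~B \/ B) = min(1, 0.270 + 0.912) = min(1, 1.182) = 1.000
~(A (+) ~(~~B \/ B)) = 1 − 1.000 = 0.000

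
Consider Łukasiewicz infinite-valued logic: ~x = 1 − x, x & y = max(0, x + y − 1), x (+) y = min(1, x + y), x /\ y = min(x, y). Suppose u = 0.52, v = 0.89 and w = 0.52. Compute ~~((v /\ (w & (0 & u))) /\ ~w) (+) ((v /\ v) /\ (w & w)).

0.04

0 & u = max(0, 0.00 + 0.52 − 1) = max(0, -0.48) = 0.00
w & (0 & u) = max(0, 0.52 + 0.00 − 1) = max(0, -0.48) = 0.00
v /\ (w & (0 & u)) = min(0.89, 0.00) = 0.00
~w = 1 − 0.52 = 0.48
(v /\ (w & (0 & u))) /\ ~w = min(0.00, 0.48) = 0.00
~((v /\ (w & (0 & u))) /\ ~w) = 1 − 0.00 = 1.00
~~((v /\ (w & (0 & u))) /\ ~w) = 1 − 1.00 = 0.00
v /\ v = min(0.89, 0.89) = 0.89
w & w = max(0, 0.52 + 0.52 − 1) = max(0, 0.04) = 0.04
(v /\ v) /\ (w & w) = min(0.89, 0.04) = 0.04
~~((v /\ (w & (0 & u))) /\ ~w) (+) ((v /\ v) /\ (w & w)) = min(1, 0.00 + 0.04) = min(1, 0.04) = 0.04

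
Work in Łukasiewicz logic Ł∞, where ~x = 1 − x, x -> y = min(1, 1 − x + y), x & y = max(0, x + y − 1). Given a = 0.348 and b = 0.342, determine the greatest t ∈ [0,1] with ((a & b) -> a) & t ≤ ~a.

0.652

a & b = max(0, 0.348 + 0.342 − 1) = max(0, -0.310) = 0.000
(a & b) -> a = min(1, 1 − 0.000 + 0.348) = min(1, 1.348) = 1.000
So the left factor is (a & b) -> a = 1.000.
~a = 1 − 0.348 = 0.652
So the right-hand bound is ~a = 0.652.
The residuum of the Łukasiewicz t-norm gives the supremum: min(1, 1 − 1.000 + 0.652).
1 − 1.000 + 0.652 = 0.652, so t = min(1, 0.652) = 0.652.
Check: 1.000 & 0.652 = max(0, 0.652) = 0.652 ≤ 0.652.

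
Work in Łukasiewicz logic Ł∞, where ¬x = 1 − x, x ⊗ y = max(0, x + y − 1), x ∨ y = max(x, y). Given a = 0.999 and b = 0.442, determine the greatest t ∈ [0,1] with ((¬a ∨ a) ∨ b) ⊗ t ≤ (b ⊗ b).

0.001

¬a = 1 − 0.999 = 0.001
¬a ∨ a = max(0.001, 0.999) = 0.999
(¬a ∨ a) ∨ b = max(0.999, 0.442) = 0.999
So the left factor is (¬a ∨ a) ∨ b = 0.999.
b ⊗ b = max(0, 0.442 + 0.442 − 1) = max(0, -0.116) = 0.000
So the right-hand bound is b ⊗ b = 0.000.
The residuum of the Łukasiewicz t-norm gives the supremum: min(1, 1 − 0.999 + 0.000).
1 − 0.999 + 0.000 = 0.001, so t = min(1, 0.001) = 0.001.
Check: 0.999 ⊗ 0.001 = max(0, 0.000) = 0.000 ≤ 0.000.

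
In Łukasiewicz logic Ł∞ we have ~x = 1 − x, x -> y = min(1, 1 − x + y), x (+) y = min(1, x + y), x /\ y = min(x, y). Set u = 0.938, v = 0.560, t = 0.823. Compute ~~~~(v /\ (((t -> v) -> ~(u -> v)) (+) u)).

t -> v = min(1, 1 − 0.823 + 0.560) = min(1, 0.737) = 0.737
u -> v = min(1, 1 − 0.938 + 0.560) = min(1, 0.622) = 0.622
~(u -> v) = 1 − 0.622 = 0.378
(t -> v) -> ~(u -> v) = min(1, 1 − 0.737 + 0.378) = min(1, 0.641) = 0.641
((t -> v) -> ~(u -> v)) (+) u = min(1, 0.641 + 0.938) = min(1, 1.579) = 1.000
v /\ (((t -> v) -> ~(u -> v)) (+) u) = min(0.560, 1.000) = 0.560
~(v /\ (((t -> v) -> ~(u -> v)) (+) u)) = 1 − 0.560 = 0.440
~~(v /\ (((t -> v) -> ~(u -> v)) (+) u)) = 1 − 0.440 = 0.560
~~~(v /\ (((t -> v) -> ~(u -> v)) (+) u)) = 1 − 0.560 = 0.440
~~~~(v /\ (((t -> v) -> ~(u -> v)) (+) u)) = 1 − 0.440 = 0.560

0.560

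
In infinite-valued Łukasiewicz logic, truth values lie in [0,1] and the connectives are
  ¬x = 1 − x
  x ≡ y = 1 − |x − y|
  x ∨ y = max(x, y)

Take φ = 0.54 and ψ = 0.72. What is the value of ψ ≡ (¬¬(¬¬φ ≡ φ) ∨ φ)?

¬φ = 1 − 0.54 = 0.46
¬¬φ = 1 − 0.46 = 0.54
¬¬φ ≡ φ = 1 − |0.54 − 0.54| = 1 − 0.00 = 1.00
¬(¬¬φ ≡ φ) = 1 − 1.00 = 0.00
¬¬(¬¬φ ≡ φ) = 1 − 0.00 = 1.00
¬¬(¬¬φ ≡ φ) ∨ φ = max(1.00, 0.54) = 1.00
ψ ≡ (¬¬(¬¬φ ≡ φ) ∨ φ) = 1 − |0.72 − 1.00| = 1 − 0.28 = 0.72

0.72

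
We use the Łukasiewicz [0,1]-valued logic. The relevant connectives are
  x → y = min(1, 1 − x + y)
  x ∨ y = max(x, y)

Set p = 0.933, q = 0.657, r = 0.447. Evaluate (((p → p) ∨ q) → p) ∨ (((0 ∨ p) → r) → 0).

0.933

p → p = min(1, 1 − 0.933 + 0.933) = min(1, 1.000) = 1.000
(p → p) ∨ q = max(1.000, 0.657) = 1.000
((p → p) ∨ q) → p = min(1, 1 − 1.000 + 0.933) = min(1, 0.933) = 0.933
0 ∨ p = max(0.000, 0.933) = 0.933
(0 ∨ p) → r = min(1, 1 − 0.933 + 0.447) = min(1, 0.514) = 0.514
((0 ∨ p) → r) → 0 = min(1, 1 − 0.514 + 0.000) = min(1, 0.486) = 0.486
(((p → p) ∨ q) → p) ∨ (((0 ∨ p) → r) → 0) = max(0.933, 0.486) = 0.933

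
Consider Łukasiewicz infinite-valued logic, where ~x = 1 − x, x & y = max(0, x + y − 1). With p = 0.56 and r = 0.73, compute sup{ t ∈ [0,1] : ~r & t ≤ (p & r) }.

~r = 1 − 0.73 = 0.27
So the left factor is ~r = 0.27.
p & r = max(0, 0.56 + 0.73 − 1) = max(0, 0.29) = 0.29
So the right-hand bound is p & r = 0.29.
The residuum of the Łukasiewicz t-norm gives the supremum: min(1, 1 − 0.27 + 0.29).
1 − 0.27 + 0.29 = 1.02, so t = min(1, 1.02) = 1.00.
Check: 0.27 & 1.00 = max(0, 0.27) = 0.27 ≤ 0.29.

1.00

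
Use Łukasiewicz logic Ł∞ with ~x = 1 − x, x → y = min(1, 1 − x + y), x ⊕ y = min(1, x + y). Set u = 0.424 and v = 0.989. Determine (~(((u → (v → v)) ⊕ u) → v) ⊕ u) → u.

v → v = min(1, 1 − 0.989 + 0.989) = min(1, 1.000) = 1.000
u → (v → v) = min(1, 1 − 0.424 + 1.000) = min(1, 1.576) = 1.000
(u → (v → v)) ⊕ u = min(1, 1.000 + 0.424) = min(1, 1.424) = 1.000
((u → (v → v)) ⊕ u) → v = min(1, 1 − 1.000 + 0.989) = min(1, 0.989) = 0.989
~(((u → (v → v)) ⊕ u) → v) = 1 − 0.989 = 0.011
~(((u → (v → v)) ⊕ u) → v) ⊕ u = min(1, 0.011 + 0.424) = min(1, 0.435) = 0.435
(~(((u → (v → v)) ⊕ u) → v) ⊕ u) → u = min(1, 1 − 0.435 + 0.424) = min(1, 0.989) = 0.989

0.989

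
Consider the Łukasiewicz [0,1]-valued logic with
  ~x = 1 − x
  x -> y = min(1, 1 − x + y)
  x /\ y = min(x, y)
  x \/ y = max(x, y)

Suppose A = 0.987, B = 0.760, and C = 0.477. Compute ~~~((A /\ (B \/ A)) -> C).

B \/ A = max(0.760, 0.987) = 0.987
A /\ (B \/ A) = min(0.987, 0.987) = 0.987
(A /\ (B \/ A)) -> C = min(1, 1 − 0.987 + 0.477) = min(1, 0.490) = 0.490
~((A /\ (B \/ A)) -> C) = 1 − 0.490 = 0.510
~~((A /\ (B \/ A)) -> C) = 1 − 0.510 = 0.490
~~~((A /\ (B \/ A)) -> C) = 1 − 0.490 = 0.510

0.510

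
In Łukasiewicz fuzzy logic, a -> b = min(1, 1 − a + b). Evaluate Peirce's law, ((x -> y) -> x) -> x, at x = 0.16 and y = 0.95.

1.00

x -> y = min(1, 1 − 0.16 + 0.95) = min(1, 1.79) = 1.00
(x -> y) -> x = min(1, 1 − 1.00 + 0.16) = min(1, 0.16) = 0.16
((x -> y) -> x) -> x = min(1, 1 − 0.16 + 0.16) = min(1, 1.00) = 1.00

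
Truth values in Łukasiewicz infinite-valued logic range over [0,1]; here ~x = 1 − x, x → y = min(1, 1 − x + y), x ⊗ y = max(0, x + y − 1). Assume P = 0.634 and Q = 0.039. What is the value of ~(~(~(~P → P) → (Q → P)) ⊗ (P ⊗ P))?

~P = 1 − 0.634 = 0.366
~P → P = min(1, 1 − 0.366 + 0.634) = min(1, 1.268) = 1.000
~(~P → P) = 1 − 1.000 = 0.000
Q → P = min(1, 1 − 0.039 + 0.634) = min(1, 1.595) = 1.000
~(~P → P) → (Q → P) = min(1, 1 − 0.000 + 1.000) = min(1, 2.000) = 1.000
~(~(~P → P) → (Q → P)) = 1 − 1.000 = 0.000
P ⊗ P = max(0, 0.634 + 0.634 − 1) = max(0, 0.268) = 0.268
~(~(~P → P) → (Q → P)) ⊗ (P ⊗ P) = max(0, 0.000 + 0.268 − 1) = max(0, -0.732) = 0.000
~(~(~(~P → P) → (Q → P)) ⊗ (P ⊗ P)) = 1 − 0.000 = 1.000

1.000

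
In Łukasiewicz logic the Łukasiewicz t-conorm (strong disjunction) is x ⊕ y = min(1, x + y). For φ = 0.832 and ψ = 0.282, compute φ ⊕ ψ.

φ ⊕ ψ = min(1, 0.832 + 0.282) = min(1, 1.114) = 1.000
For comparison, the Gödel t-conorm max(x, y) would give 0.832.

1.000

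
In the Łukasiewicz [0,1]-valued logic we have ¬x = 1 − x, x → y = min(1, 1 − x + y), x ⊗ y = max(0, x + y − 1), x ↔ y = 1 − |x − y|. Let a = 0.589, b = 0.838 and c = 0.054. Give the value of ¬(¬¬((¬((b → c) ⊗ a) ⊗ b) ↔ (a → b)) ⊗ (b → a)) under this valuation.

b → c = min(1, 1 − 0.838 + 0.054) = min(1, 0.216) = 0.216
(b → c) ⊗ a = max(0, 0.216 + 0.589 − 1) = max(0, -0.195) = 0.000
¬((b → c) ⊗ a) = 1 − 0.000 = 1.000
¬((b → c) ⊗ a) ⊗ b = max(0, 1.000 + 0.838 − 1) = max(0, 0.838) = 0.838
a → b = min(1, 1 − 0.589 + 0.838) = min(1, 1.249) = 1.000
(¬((b → c) ⊗ a) ⊗ b) ↔ (a → b) = 1 − |0.838 − 1.000| = 1 − 0.162 = 0.838
¬((¬((b → c) ⊗ a) ⊗ b) ↔ (a → b)) = 1 − 0.838 = 0.162
¬¬((¬((b → c) ⊗ a) ⊗ b) ↔ (a → b)) = 1 − 0.162 = 0.838
b → a = min(1, 1 − 0.838 + 0.589) = min(1, 0.751) = 0.751
¬¬((¬((b → c) ⊗ a) ⊗ b) ↔ (a → b)) ⊗ (b → a) = max(0, 0.838 + 0.751 − 1) = max(0, 0.589) = 0.589
¬(¬¬((¬((b → c) ⊗ a) ⊗ b) ↔ (a → b)) ⊗ (b → a)) = 1 − 0.589 = 0.411

0.411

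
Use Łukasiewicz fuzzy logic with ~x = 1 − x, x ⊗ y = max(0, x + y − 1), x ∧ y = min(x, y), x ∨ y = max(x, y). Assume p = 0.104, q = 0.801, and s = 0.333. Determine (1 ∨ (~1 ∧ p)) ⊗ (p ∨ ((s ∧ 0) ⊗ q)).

0.104

~1 = 1 − 1.000 = 0.000
~1 ∧ p = min(0.000, 0.104) = 0.000
1 ∨ (~1 ∧ p) = max(1.000, 0.000) = 1.000
s ∧ 0 = min(0.333, 0.000) = 0.000
(s ∧ 0) ⊗ q = max(0, 0.000 + 0.801 − 1) = max(0, -0.199) = 0.000
p ∨ ((s ∧ 0) ⊗ q) = max(0.104, 0.000) = 0.104
(1 ∨ (~1 ∧ p)) ⊗ (p ∨ ((s ∧ 0) ⊗ q)) = max(0, 1.000 + 0.104 − 1) = max(0, 0.104) = 0.104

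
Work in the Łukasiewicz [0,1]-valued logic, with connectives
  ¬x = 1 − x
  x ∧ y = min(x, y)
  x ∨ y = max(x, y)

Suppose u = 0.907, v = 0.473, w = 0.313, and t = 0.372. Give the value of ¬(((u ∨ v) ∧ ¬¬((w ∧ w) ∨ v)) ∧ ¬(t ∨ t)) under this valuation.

u ∨ v = max(0.907, 0.473) = 0.907
w ∧ w = min(0.313, 0.313) = 0.313
(w ∧ w) ∨ v = max(0.313, 0.473) = 0.473
¬((w ∧ w) ∨ v) = 1 − 0.473 = 0.527
¬¬((w ∧ w) ∨ v) = 1 − 0.527 = 0.473
(u ∨ v) ∧ ¬¬((w ∧ w) ∨ v) = min(0.907, 0.473) = 0.473
t ∨ t = max(0.372, 0.372) = 0.372
¬(t ∨ t) = 1 − 0.372 = 0.628
((u ∨ v) ∧ ¬¬((w ∧ w) ∨ v)) ∧ ¬(t ∨ t) = min(0.473, 0.628) = 0.473
¬(((u ∨ v) ∧ ¬¬((w ∧ w) ∨ v)) ∧ ¬(t ∨ t)) = 1 − 0.473 = 0.527

0.527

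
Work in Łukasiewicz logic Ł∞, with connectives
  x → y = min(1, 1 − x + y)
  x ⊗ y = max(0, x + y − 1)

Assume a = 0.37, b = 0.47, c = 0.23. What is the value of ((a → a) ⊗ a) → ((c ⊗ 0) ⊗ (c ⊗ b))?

a → a = min(1, 1 − 0.37 + 0.37) = min(1, 1.00) = 1.00
(a → a) ⊗ a = max(0, 1.00 + 0.37 − 1) = max(0, 0.37) = 0.37
c ⊗ 0 = max(0, 0.23 + 0.00 − 1) = max(0, -0.77) = 0.00
c ⊗ b = max(0, 0.23 + 0.47 − 1) = max(0, -0.30) = 0.00
(c ⊗ 0) ⊗ (c ⊗ b) = max(0, 0.00 + 0.00 − 1) = max(0, -1.00) = 0.00
((a → a) ⊗ a) → ((c ⊗ 0) ⊗ (c ⊗ b)) = min(1, 1 − 0.37 + 0.00) = min(1, 0.63) = 0.63

0.63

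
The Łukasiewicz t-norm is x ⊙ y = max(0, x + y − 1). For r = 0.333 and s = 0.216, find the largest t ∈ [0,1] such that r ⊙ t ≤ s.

0.883

The residuum of the Łukasiewicz t-norm gives the supremum: min(1, 1 − 0.333 + 0.216).
1 − 0.333 + 0.216 = 0.883, so t = min(1, 0.883) = 0.883.
Check: 0.333 ⊙ 0.883 = max(0, 0.216) = 0.216 ≤ 0.216.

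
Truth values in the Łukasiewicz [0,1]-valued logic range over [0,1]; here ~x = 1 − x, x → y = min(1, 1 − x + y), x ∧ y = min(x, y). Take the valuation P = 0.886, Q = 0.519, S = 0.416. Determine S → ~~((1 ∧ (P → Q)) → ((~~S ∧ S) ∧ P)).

P → Q = min(1, 1 − 0.886 + 0.519) = min(1, 0.633) = 0.633
1 ∧ (P → Q) = min(1.000, 0.633) = 0.633
~S = 1 − 0.416 = 0.584
~~S = 1 − 0.584 = 0.416
~~S ∧ S = min(0.416, 0.416) = 0.416
(~~S ∧ S) ∧ P = min(0.416, 0.886) = 0.416
(1 ∧ (P → Q)) → ((~~S ∧ S) ∧ P) = min(1, 1 − 0.633 + 0.416) = min(1, 0.783) = 0.783
~((1 ∧ (P → Q)) → ((~~S ∧ S) ∧ P)) = 1 − 0.783 = 0.217
~~((1 ∧ (P → Q)) → ((~~S ∧ S) ∧ P)) = 1 − 0.217 = 0.783
S → ~~((1 ∧ (P → Q)) → ((~~S ∧ S) ∧ P)) = min(1, 1 − 0.416 + 0.783) = min(1, 1.367) = 1.000

1.000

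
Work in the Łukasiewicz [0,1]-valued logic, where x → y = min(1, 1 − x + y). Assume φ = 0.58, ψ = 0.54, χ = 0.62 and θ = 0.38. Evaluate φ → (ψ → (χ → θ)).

χ → θ = min(1, 1 − 0.62 + 0.38) = min(1, 0.76) = 0.76
ψ → (χ → θ) = min(1, 1 − 0.54 + 0.76) = min(1, 1.22) = 1.00
φ → (ψ → (χ → θ)) = min(1, 1 − 0.58 + 1.00) = min(1, 1.42) = 1.00

1.00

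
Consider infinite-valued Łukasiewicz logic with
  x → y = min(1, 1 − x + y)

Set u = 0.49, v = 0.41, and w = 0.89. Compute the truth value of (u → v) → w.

u → v = min(1, 1 − 0.49 + 0.41) = min(1, 0.92) = 0.92
(u → v) → w = min(1, 1 − 0.92 + 0.89) = min(1, 0.97) = 0.97

0.97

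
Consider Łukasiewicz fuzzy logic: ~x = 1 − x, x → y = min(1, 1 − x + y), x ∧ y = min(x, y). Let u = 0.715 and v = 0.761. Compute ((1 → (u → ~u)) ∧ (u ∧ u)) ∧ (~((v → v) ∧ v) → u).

~u = 1 − 0.715 = 0.285
u → ~u = min(1, 1 − 0.715 + 0.285) = min(1, 0.570) = 0.570
1 → (u → ~u) = min(1, 1 − 1.000 + 0.570) = min(1, 0.570) = 0.570
u ∧ u = min(0.715, 0.715) = 0.715
(1 → (u → ~u)) ∧ (u ∧ u) = min(0.570, 0.715) = 0.570
v → v = min(1, 1 − 0.761 + 0.761) = min(1, 1.000) = 1.000
(v → v) ∧ v = min(1.000, 0.761) = 0.761
~((v → v) ∧ v) = 1 − 0.761 = 0.239
~((v → v) ∧ v) → u = min(1, 1 − 0.239 + 0.715) = min(1, 1.476) = 1.000
((1 → (u → ~u)) ∧ (u ∧ u)) ∧ (~((v → v) ∧ v) → u) = min(0.570, 1.000) = 0.570

0.570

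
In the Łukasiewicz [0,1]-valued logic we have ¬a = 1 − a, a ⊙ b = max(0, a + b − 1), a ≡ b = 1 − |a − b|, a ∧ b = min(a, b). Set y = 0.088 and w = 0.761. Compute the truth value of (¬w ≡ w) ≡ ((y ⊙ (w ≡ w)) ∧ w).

0.610

¬w = 1 − 0.761 = 0.239
¬w ≡ w = 1 − |0.239 − 0.761| = 1 − 0.522 = 0.478
w ≡ w = 1 − |0.761 − 0.761| = 1 − 0.000 = 1.000
y ⊙ (w ≡ w) = max(0, 0.088 + 1.000 − 1) = max(0, 0.088) = 0.088
(y ⊙ (w ≡ w)) ∧ w = min(0.088, 0.761) = 0.088
(¬w ≡ w) ≡ ((y ⊙ (w ≡ w)) ∧ w) = 1 − |0.478 − 0.088| = 1 − 0.390 = 0.610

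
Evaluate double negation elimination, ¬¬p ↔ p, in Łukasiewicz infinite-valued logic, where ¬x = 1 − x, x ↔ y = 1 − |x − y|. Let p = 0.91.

¬p = 1 − 0.91 = 0.09
¬¬p = 1 − 0.09 = 0.91
¬¬p ↔ p = 1 − |0.91 − 0.91| = 1 − 0.00 = 1.00
(As expected: always 1 in Ł∞ since negation is involutive.)

1.00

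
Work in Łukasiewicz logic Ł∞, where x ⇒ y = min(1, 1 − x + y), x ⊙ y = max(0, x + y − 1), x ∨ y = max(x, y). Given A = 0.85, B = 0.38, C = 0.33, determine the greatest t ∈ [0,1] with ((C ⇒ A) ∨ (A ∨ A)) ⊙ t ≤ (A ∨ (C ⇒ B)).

1.00

C ⇒ A = min(1, 1 − 0.33 + 0.85) = min(1, 1.52) = 1.00
A ∨ A = max(0.85, 0.85) = 0.85
(C ⇒ A) ∨ (A ∨ A) = max(1.00, 0.85) = 1.00
So the left factor is (C ⇒ A) ∨ (A ∨ A) = 1.00.
C ⇒ B = min(1, 1 − 0.33 + 0.38) = min(1, 1.05) = 1.00
A ∨ (C ⇒ B) = max(0.85, 1.00) = 1.00
So the right-hand bound is A ∨ (C ⇒ B) = 1.00.
The residuum of the Łukasiewicz t-norm gives the supremum: min(1, 1 − 1.00 + 1.00).
1 − 1.00 + 1.00 = 1.00, so t = min(1, 1.00) = 1.00.
Check: 1.00 ⊙ 1.00 = max(0, 1.00) = 1.00 ≤ 1.00.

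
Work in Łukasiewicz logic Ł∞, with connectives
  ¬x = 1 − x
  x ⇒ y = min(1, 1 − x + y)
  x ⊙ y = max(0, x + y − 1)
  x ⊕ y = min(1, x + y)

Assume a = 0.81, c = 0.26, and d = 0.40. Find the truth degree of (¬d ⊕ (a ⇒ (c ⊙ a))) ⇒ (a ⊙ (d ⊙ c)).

0.14

¬d = 1 − 0.40 = 0.60
c ⊙ a = max(0, 0.26 + 0.81 − 1) = max(0, 0.07) = 0.07
a ⇒ (c ⊙ a) = min(1, 1 − 0.81 + 0.07) = min(1, 0.26) = 0.26
¬d ⊕ (a ⇒ (c ⊙ a)) = min(1, 0.60 + 0.26) = min(1, 0.86) = 0.86
d ⊙ c = max(0, 0.40 + 0.26 − 1) = max(0, -0.34) = 0.00
a ⊙ (d ⊙ c) = max(0, 0.81 + 0.00 − 1) = max(0, -0.19) = 0.00
(¬d ⊕ (a ⇒ (c ⊙ a))) ⇒ (a ⊙ (d ⊙ c)) = min(1, 1 − 0.86 + 0.00) = min(1, 0.14) = 0.14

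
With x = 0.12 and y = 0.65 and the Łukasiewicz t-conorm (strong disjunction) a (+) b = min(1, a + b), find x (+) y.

x (+) y = min(1, 0.12 + 0.65) = min(1, 0.77) = 0.77
For comparison, the Gödel t-conorm max(a, b) would give 0.65.

0.77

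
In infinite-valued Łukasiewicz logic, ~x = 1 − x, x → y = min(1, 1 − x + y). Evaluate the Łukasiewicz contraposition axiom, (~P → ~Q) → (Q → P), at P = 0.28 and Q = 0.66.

~P = 1 − 0.28 = 0.72
~Q = 1 − 0.66 = 0.34
~P → ~Q = min(1, 1 − 0.72 + 0.34) = min(1, 0.62) = 0.62
Q → P = min(1, 1 − 0.66 + 0.28) = min(1, 0.62) = 0.62
(~P → ~Q) → (Q → P) = min(1, 1 − 0.62 + 0.62) = min(1, 1.00) = 1.00
(As expected: an axiom of Ł∞, always 1.)

1.00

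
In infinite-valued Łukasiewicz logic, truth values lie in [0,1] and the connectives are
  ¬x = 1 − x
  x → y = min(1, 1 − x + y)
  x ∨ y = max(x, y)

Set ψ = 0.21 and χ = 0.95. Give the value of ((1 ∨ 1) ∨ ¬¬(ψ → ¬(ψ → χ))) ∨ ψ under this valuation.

1.00

1 ∨ 1 = max(1.00, 1.00) = 1.00
ψ → χ = min(1, 1 − 0.21 + 0.95) = min(1, 1.74) = 1.00
¬(ψ → χ) = 1 − 1.00 = 0.00
ψ → ¬(ψ → χ) = min(1, 1 − 0.21 + 0.00) = min(1, 0.79) = 0.79
¬(ψ → ¬(ψ → χ)) = 1 − 0.79 = 0.21
¬¬(ψ → ¬(ψ → χ)) = 1 − 0.21 = 0.79
(1 ∨ 1) ∨ ¬¬(ψ → ¬(ψ → χ)) = max(1.00, 0.79) = 1.00
((1 ∨ 1) ∨ ¬¬(ψ → ¬(ψ → χ))) ∨ ψ = max(1.00, 0.21) = 1.00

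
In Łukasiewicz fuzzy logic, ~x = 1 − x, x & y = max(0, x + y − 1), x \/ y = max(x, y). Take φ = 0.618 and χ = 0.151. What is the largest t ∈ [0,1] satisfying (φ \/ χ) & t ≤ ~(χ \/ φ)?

φ \/ χ = max(0.618, 0.151) = 0.618
So the left factor is φ \/ χ = 0.618.
χ \/ φ = max(0.151, 0.618) = 0.618
~(χ \/ φ) = 1 − 0.618 = 0.382
So the right-hand bound is ~(χ \/ φ) = 0.382.
The residuum of the Łukasiewicz t-norm gives the supremum: min(1, 1 − 0.618 + 0.382).
1 − 0.618 + 0.382 = 0.764, so t = min(1, 0.764) = 0.764.
Check: 0.618 & 0.764 = max(0, 0.382) = 0.382 ≤ 0.382.

0.764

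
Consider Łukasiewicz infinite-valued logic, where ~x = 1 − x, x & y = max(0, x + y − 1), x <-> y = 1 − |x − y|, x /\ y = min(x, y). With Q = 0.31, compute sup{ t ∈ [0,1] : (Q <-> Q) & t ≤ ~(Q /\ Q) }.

0.69

Q <-> Q = 1 − |0.31 − 0.31| = 1 − 0.00 = 1.00
So the left factor is Q <-> Q = 1.00.
Q /\ Q = min(0.31, 0.31) = 0.31
~(Q /\ Q) = 1 − 0.31 = 0.69
So the right-hand bound is ~(Q /\ Q) = 0.69.
The residuum of the Łukasiewicz t-norm gives the supremum: min(1, 1 − 1.00 + 0.69).
1 − 1.00 + 0.69 = 0.69, so t = min(1, 0.69) = 0.69.
Check: 1.00 & 0.69 = max(0, 0.69) = 0.69 ≤ 0.69.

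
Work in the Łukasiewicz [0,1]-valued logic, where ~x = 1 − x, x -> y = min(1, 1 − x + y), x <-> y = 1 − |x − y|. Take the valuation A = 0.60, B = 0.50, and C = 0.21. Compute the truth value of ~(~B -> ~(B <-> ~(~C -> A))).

0.19

~B = 1 − 0.50 = 0.50
~C = 1 − 0.21 = 0.79
~C -> A = min(1, 1 − 0.79 + 0.60) = min(1, 0.81) = 0.81
~(~C -> A) = 1 − 0.81 = 0.19
B <-> ~(~C -> A) = 1 − |0.50 − 0.19| = 1 − 0.31 = 0.69
~(B <-> ~(~C -> A)) = 1 − 0.69 = 0.31
~B -> ~(B <-> ~(~C -> A)) = min(1, 1 − 0.50 + 0.31) = min(1, 0.81) = 0.81
~(~B -> ~(B <-> ~(~C -> A))) = 1 − 0.81 = 0.19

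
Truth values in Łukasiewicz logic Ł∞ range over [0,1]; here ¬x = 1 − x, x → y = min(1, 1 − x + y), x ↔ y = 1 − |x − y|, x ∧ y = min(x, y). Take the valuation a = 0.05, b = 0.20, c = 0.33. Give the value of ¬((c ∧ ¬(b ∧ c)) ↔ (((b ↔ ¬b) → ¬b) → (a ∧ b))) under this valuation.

0.28

b ∧ c = min(0.20, 0.33) = 0.20
¬(b ∧ c) = 1 − 0.20 = 0.80
c ∧ ¬(b ∧ c) = min(0.33, 0.80) = 0.33
¬b = 1 − 0.20 = 0.80
b ↔ ¬b = 1 − |0.20 − 0.80| = 1 − 0.60 = 0.40
(b ↔ ¬b) → ¬b = min(1, 1 − 0.40 + 0.80) = min(1, 1.40) = 1.00
a ∧ b = min(0.05, 0.20) = 0.05
((b ↔ ¬b) → ¬b) → (a ∧ b) = min(1, 1 − 1.00 + 0.05) = min(1, 0.05) = 0.05
(c ∧ ¬(b ∧ c)) ↔ (((b ↔ ¬b) → ¬b) → (a ∧ b)) = 1 − |0.33 − 0.05| = 1 − 0.28 = 0.72
¬((c ∧ ¬(b ∧ c)) ↔ (((b ↔ ¬b) → ¬b) → (a ∧ b))) = 1 − 0.72 = 0.28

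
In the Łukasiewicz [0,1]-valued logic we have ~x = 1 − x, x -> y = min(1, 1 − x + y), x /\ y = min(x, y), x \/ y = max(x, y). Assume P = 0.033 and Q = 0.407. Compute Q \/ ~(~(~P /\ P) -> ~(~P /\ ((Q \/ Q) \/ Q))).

0.407

~P = 1 − 0.033 = 0.967
~P /\ P = min(0.967, 0.033) = 0.033
~(~P /\ P) = 1 − 0.033 = 0.967
Q \/ Q = max(0.407, 0.407) = 0.407
(Q \/ Q) \/ Q = max(0.407, 0.407) = 0.407
~P /\ ((Q \/ Q) \/ Q) = min(0.967, 0.407) = 0.407
~(~P /\ ((Q \/ Q) \/ Q)) = 1 − 0.407 = 0.593
~(~P /\ P) -> ~(~P /\ ((Q \/ Q) \/ Q)) = min(1, 1 − 0.967 + 0.593) = min(1, 0.626) = 0.626
~(~(~P /\ P) -> ~(~P /\ ((Q \/ Q) \/ Q))) = 1 − 0.626 = 0.374
Q \/ ~(~(~P /\ P) -> ~(~P /\ ((Q \/ Q) \/ Q))) = max(0.407, 0.374) = 0.407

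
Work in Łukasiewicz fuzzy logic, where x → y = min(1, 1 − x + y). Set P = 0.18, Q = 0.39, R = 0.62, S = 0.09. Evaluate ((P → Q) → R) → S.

P → Q = min(1, 1 − 0.18 + 0.39) = min(1, 1.21) = 1.00
(P → Q) → R = min(1, 1 − 1.00 + 0.62) = min(1, 0.62) = 0.62
((P → Q) → R) → S = min(1, 1 − 0.62 + 0.09) = min(1, 0.47) = 0.47

0.47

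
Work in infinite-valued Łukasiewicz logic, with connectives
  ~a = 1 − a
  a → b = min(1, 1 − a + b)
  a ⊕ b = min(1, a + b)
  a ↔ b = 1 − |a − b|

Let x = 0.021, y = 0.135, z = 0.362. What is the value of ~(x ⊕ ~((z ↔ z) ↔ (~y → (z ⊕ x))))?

z ↔ z = 1 − |0.362 − 0.362| = 1 − 0.000 = 1.000
~y = 1 − 0.135 = 0.865
z ⊕ x = min(1, 0.362 + 0.021) = min(1, 0.383) = 0.383
~y → (z ⊕ x) = min(1, 1 − 0.865 + 0.383) = min(1, 0.518) = 0.518
(z ↔ z) ↔ (~y → (z ⊕ x)) = 1 − |1.000 − 0.518| = 1 − 0.482 = 0.518
~((z ↔ z) ↔ (~y → (z ⊕ x))) = 1 − 0.518 = 0.482
x ⊕ ~((z ↔ z) ↔ (~y → (z ⊕ x))) = min(1, 0.021 + 0.482) = min(1, 0.503) = 0.503
~(x ⊕ ~((z ↔ z) ↔ (~y → (z ⊕ x)))) = 1 − 0.503 = 0.497

0.497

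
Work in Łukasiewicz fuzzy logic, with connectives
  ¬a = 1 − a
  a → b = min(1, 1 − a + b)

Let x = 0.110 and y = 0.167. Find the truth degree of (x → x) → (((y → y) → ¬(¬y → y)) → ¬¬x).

x → x = min(1, 1 − 0.110 + 0.110) = min(1, 1.000) = 1.000
y → y = min(1, 1 − 0.167 + 0.167) = min(1, 1.000) = 1.000
¬y = 1 − 0.167 = 0.833
¬y → y = min(1, 1 − 0.833 + 0.167) = min(1, 0.334) = 0.334
¬(¬y → y) = 1 − 0.334 = 0.666
(y → y) → ¬(¬y → y) = min(1, 1 − 1.000 + 0.666) = min(1, 0.666) = 0.666
¬x = 1 − 0.110 = 0.890
¬¬x = 1 − 0.890 = 0.110
((y → y) → ¬(¬y → y)) → ¬¬x = min(1, 1 − 0.666 + 0.110) = min(1, 0.444) = 0.444
(x → x) → (((y → y) → ¬(¬y → y)) → ¬¬x) = min(1, 1 − 1.000 + 0.444) = min(1, 0.444) = 0.444

0.444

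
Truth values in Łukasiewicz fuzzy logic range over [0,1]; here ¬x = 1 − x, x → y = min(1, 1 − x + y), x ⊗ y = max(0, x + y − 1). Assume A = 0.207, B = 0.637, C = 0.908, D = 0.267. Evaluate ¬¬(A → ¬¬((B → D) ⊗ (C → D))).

B → D = min(1, 1 − 0.637 + 0.267) = min(1, 0.630) = 0.630
C → D = min(1, 1 − 0.908 + 0.267) = min(1, 0.359) = 0.359
(B → D) ⊗ (C → D) = max(0, 0.630 + 0.359 − 1) = max(0, -0.011) = 0.000
¬((B → D) ⊗ (C → D)) = 1 − 0.000 = 1.000
¬¬((B → D) ⊗ (C → D)) = 1 − 1.000 = 0.000
A → ¬¬((B → D) ⊗ (C → D)) = min(1, 1 − 0.207 + 0.000) = min(1, 0.793) = 0.793
¬(A → ¬¬((B → D) ⊗ (C → D))) = 1 − 0.793 = 0.207
¬¬(A → ¬¬((B → D) ⊗ (C → D))) = 1 − 0.207 = 0.793

0.793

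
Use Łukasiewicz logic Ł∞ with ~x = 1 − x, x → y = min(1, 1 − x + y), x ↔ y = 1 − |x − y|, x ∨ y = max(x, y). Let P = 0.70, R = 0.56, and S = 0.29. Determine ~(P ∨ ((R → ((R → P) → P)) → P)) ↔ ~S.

0.59

R → P = min(1, 1 − 0.56 + 0.70) = min(1, 1.14) = 1.00
(R → P) → P = min(1, 1 − 1.00 + 0.70) = min(1, 0.70) = 0.70
R → ((R → P) → P) = min(1, 1 − 0.56 + 0.70) = min(1, 1.14) = 1.00
(R → ((R → P) → P)) → P = min(1, 1 − 1.00 + 0.70) = min(1, 0.70) = 0.70
P ∨ ((R → ((R → P) → P)) → P) = max(0.70, 0.70) = 0.70
~(P ∨ ((R → ((R → P) → P)) → P)) = 1 − 0.70 = 0.30
~S = 1 − 0.29 = 0.71
~(P ∨ ((R → ((R → P) → P)) → P)) ↔ ~S = 1 − |0.30 − 0.71| = 1 − 0.41 = 0.59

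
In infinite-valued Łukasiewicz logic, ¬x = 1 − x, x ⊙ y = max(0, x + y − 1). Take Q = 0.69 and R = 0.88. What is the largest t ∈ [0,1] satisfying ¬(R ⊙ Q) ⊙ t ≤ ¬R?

0.69

R ⊙ Q = max(0, 0.88 + 0.69 − 1) = max(0, 0.57) = 0.57
¬(R ⊙ Q) = 1 − 0.57 = 0.43
So the left factor is ¬(R ⊙ Q) = 0.43.
¬R = 1 − 0.88 = 0.12
So the right-hand bound is ¬R = 0.12.
The residuum of the Łukasiewicz t-norm gives the supremum: min(1, 1 − 0.43 + 0.12).
1 − 0.43 + 0.12 = 0.69, so t = min(1, 0.69) = 0.69.
Check: 0.43 ⊙ 0.69 = max(0, 0.12) = 0.12 ≤ 0.12.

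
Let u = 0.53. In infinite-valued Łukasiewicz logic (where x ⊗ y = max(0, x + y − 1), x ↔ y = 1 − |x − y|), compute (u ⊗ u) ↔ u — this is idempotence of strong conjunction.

u ⊗ u = max(0, 0.53 + 0.53 − 1) = max(0, 0.06) = 0.06
(u ⊗ u) ↔ u = 1 − |0.06 − 0.53| = 1 − 0.47 = 0.53
(The value 0.53 < 1 shows this instance is not satisfied; fails in Ł∞ since a ⊗ a = max(0, 2a−1) ≠ a in general.)

0.53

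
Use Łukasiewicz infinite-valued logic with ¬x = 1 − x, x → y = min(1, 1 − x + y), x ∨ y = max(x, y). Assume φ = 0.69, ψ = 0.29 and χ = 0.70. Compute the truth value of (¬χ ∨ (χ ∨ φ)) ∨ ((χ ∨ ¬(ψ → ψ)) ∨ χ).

¬χ = 1 − 0.70 = 0.30
χ ∨ φ = max(0.70, 0.69) = 0.70
¬χ ∨ (χ ∨ φ) = max(0.30, 0.70) = 0.70
ψ → ψ = min(1, 1 − 0.29 + 0.29) = min(1, 1.00) = 1.00
¬(ψ → ψ) = 1 − 1.00 = 0.00
χ ∨ ¬(ψ → ψ) = max(0.70, 0.00) = 0.70
(χ ∨ ¬(ψ → ψ)) ∨ χ = max(0.70, 0.70) = 0.70
(¬χ ∨ (χ ∨ φ)) ∨ ((χ ∨ ¬(ψ → ψ)) ∨ χ) = max(0.70, 0.70) = 0.70

0.70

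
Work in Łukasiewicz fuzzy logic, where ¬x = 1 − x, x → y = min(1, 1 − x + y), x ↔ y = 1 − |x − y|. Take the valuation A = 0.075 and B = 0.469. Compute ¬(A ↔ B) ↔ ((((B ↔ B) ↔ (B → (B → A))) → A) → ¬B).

0.394

A ↔ B = 1 − |0.075 − 0.469| = 1 − 0.394 = 0.606
¬(A ↔ B) = 1 − 0.606 = 0.394
B ↔ B = 1 − |0.469 − 0.469| = 1 − 0.000 = 1.000
B → A = min(1, 1 − 0.469 + 0.075) = min(1, 0.606) = 0.606
B → (B → A) = min(1, 1 − 0.469 + 0.606) = min(1, 1.137) = 1.000
(B ↔ B) ↔ (B → (B → A)) = 1 − |1.000 − 1.000| = 1 − 0.000 = 1.000
((B ↔ B) ↔ (B → (B → A))) → A = min(1, 1 − 1.000 + 0.075) = min(1, 0.075) = 0.075
¬B = 1 − 0.469 = 0.531
(((B ↔ B) ↔ (B → (B → A))) → A) → ¬B = min(1, 1 − 0.075 + 0.531) = min(1, 1.456) = 1.000
¬(A ↔ B) ↔ ((((B ↔ B) ↔ (B → (B → A))) → A) → ¬B) = 1 − |0.394 − 1.000| = 1 − 0.606 = 0.394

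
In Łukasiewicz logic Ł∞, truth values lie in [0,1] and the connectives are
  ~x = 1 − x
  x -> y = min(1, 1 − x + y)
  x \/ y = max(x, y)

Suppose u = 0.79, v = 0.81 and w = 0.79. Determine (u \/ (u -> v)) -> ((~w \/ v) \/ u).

u -> v = min(1, 1 − 0.79 + 0.81) = min(1, 1.02) = 1.00
u \/ (u -> v) = max(0.79, 1.00) = 1.00
~w = 1 − 0.79 = 0.21
~w \/ v = max(0.21, 0.81) = 0.81
(~w \/ v) \/ u = max(0.81, 0.79) = 0.81
(u \/ (u -> v)) -> ((~w \/ v) \/ u) = min(1, 1 − 1.00 + 0.81) = min(1, 0.81) = 0.81

0.81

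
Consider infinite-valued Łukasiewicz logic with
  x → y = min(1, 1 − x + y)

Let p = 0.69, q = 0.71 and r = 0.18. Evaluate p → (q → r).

q → r = min(1, 1 − 0.71 + 0.18) = min(1, 0.47) = 0.47
p → (q → r) = min(1, 1 − 0.69 + 0.47) = min(1, 0.78) = 0.78

0.78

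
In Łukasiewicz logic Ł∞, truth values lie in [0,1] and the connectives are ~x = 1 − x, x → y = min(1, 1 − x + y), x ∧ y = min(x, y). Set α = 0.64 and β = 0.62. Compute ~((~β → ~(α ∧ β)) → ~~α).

~β = 1 − 0.62 = 0.38
α ∧ β = min(0.64, 0.62) = 0.62
~(α ∧ β) = 1 − 0.62 = 0.38
~β → ~(α ∧ β) = min(1, 1 − 0.38 + 0.38) = min(1, 1.00) = 1.00
~α = 1 − 0.64 = 0.36
~~α = 1 − 0.36 = 0.64
(~β → ~(α ∧ β)) → ~~α = min(1, 1 − 1.00 + 0.64) = min(1, 0.64) = 0.64
~((~β → ~(α ∧ β)) → ~~α) = 1 − 0.64 = 0.36

0.36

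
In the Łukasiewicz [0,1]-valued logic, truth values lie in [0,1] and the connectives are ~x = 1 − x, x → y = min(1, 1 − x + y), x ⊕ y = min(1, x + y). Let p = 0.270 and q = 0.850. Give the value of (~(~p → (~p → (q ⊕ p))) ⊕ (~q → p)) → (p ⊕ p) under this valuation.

~p = 1 − 0.270 = 0.730
q ⊕ p = min(1, 0.850 + 0.270) = min(1, 1.120) = 1.000
~p → (q ⊕ p) = min(1, 1 − 0.730 + 1.000) = min(1, 1.270) = 1.000
~p → (~p → (q ⊕ p)) = min(1, 1 − 0.730 + 1.000) = min(1, 1.270) = 1.000
~(~p → (~p → (q ⊕ p))) = 1 − 1.000 = 0.000
~q = 1 − 0.850 = 0.150
~q → p = min(1, 1 − 0.150 + 0.270) = min(1, 1.120) = 1.000
~(~p → (~p → (q ⊕ p))) ⊕ (~q → p) = min(1, 0.000 + 1.000) = min(1, 1.000) = 1.000
p ⊕ p = min(1, 0.270 + 0.270) = min(1, 0.540) = 0.540
(~(~p → (~p → (q ⊕ p))) ⊕ (~q → p)) → (p ⊕ p) = min(1, 1 − 1.000 + 0.540) = min(1, 0.540) = 0.540

0.540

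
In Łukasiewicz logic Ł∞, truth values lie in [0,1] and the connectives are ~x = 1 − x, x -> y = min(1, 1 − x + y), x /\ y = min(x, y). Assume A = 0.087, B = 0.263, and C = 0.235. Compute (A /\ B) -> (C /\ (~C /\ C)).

1.000

A /\ B = min(0.087, 0.263) = 0.087
~C = 1 − 0.235 = 0.765
~C /\ C = min(0.765, 0.235) = 0.235
C /\ (~C /\ C) = min(0.235, 0.235) = 0.235
(A /\ B) -> (C /\ (~C /\ C)) = min(1, 1 − 0.087 + 0.235) = min(1, 1.148) = 1.000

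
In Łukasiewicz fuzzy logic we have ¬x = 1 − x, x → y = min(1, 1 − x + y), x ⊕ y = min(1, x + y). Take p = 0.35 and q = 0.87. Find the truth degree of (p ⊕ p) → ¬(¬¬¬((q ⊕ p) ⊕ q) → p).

p ⊕ p = min(1, 0.35 + 0.35) = min(1, 0.70) = 0.70
q ⊕ p = min(1, 0.87 + 0.35) = min(1, 1.22) = 1.00
(q ⊕ p) ⊕ q = min(1, 1.00 + 0.87) = min(1, 1.87) = 1.00
¬((q ⊕ p) ⊕ q) = 1 − 1.00 = 0.00
¬¬((q ⊕ p) ⊕ q) = 1 − 0.00 = 1.00
¬¬¬((q ⊕ p) ⊕ q) = 1 − 1.00 = 0.00
¬¬¬((q ⊕ p) ⊕ q) → p = min(1, 1 − 0.00 + 0.35) = min(1, 1.35) = 1.00
¬(¬¬¬((q ⊕ p) ⊕ q) → p) = 1 − 1.00 = 0.00
(p ⊕ p) → ¬(¬¬¬((q ⊕ p) ⊕ q) → p) = min(1, 1 − 0.70 + 0.00) = min(1, 0.30) = 0.30

0.30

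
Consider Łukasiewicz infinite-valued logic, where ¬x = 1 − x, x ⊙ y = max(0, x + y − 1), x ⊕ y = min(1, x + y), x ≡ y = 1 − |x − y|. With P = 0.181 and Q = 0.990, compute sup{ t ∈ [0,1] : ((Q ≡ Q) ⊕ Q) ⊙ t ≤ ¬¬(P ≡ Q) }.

Q ≡ Q = 1 − |0.990 − 0.990| = 1 − 0.000 = 1.000
(Q ≡ Q) ⊕ Q = min(1, 1.000 + 0.990) = min(1, 1.990) = 1.000
So the left factor is (Q ≡ Q) ⊕ Q = 1.000.
P ≡ Q = 1 − |0.181 − 0.990| = 1 − 0.809 = 0.191
¬(P ≡ Q) = 1 − 0.191 = 0.809
¬¬(P ≡ Q) = 1 − 0.809 = 0.191
So the right-hand bound is ¬¬(P ≡ Q) = 0.191.
The residuum of the Łukasiewicz t-norm gives the supremum: min(1, 1 − 1.000 + 0.191).
1 − 1.000 + 0.191 = 0.191, so t = min(1, 0.191) = 0.191.
Check: 1.000 ⊙ 0.191 = max(0, 0.191) = 0.191 ≤ 0.191.

0.191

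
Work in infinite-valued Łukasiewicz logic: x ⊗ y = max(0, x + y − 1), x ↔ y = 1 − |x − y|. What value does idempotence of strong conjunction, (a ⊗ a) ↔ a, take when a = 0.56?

0.56

a ⊗ a = max(0, 0.56 + 0.56 − 1) = max(0, 0.12) = 0.12
(a ⊗ a) ↔ a = 1 − |0.12 − 0.56| = 1 − 0.44 = 0.56
(The value 0.56 < 1 shows this instance is not satisfied; fails in Ł∞ since a ⊗ a = max(0, 2a−1) ≠ a in general.)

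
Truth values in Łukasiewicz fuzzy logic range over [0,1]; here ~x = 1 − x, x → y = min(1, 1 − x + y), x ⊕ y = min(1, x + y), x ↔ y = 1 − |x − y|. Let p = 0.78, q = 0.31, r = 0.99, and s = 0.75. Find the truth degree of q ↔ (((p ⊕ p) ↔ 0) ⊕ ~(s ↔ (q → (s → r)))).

p ⊕ p = min(1, 0.78 + 0.78) = min(1, 1.56) = 1.00
(p ⊕ p) ↔ 0 = 1 − |1.00 − 0.00| = 1 − 1.00 = 0.00
s → r = min(1, 1 − 0.75 + 0.99) = min(1, 1.24) = 1.00
q → (s → r) = min(1, 1 − 0.31 + 1.00) = min(1, 1.69) = 1.00
s ↔ (q → (s → r)) = 1 − |0.75 − 1.00| = 1 − 0.25 = 0.75
~(s ↔ (q → (s → r))) = 1 − 0.75 = 0.25
((p ⊕ p) ↔ 0) ⊕ ~(s ↔ (q → (s → r))) = min(1, 0.00 + 0.25) = min(1, 0.25) = 0.25
q ↔ (((p ⊕ p) ↔ 0) ⊕ ~(s ↔ (q → (s → r)))) = 1 − |0.31 − 0.25| = 1 − 0.06 = 0.94

0.94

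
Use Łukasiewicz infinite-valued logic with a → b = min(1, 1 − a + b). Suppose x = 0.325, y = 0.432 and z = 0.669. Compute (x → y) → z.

x → y = min(1, 1 − 0.325 + 0.432) = min(1, 1.107) = 1.000
(x → y) → z = min(1, 1 − 1.000 + 0.669) = min(1, 0.669) = 0.669

0.669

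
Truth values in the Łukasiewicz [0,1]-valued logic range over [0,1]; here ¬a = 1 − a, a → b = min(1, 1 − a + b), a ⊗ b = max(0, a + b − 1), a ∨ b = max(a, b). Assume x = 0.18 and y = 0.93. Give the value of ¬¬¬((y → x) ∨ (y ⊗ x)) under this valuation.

0.75

y → x = min(1, 1 − 0.93 + 0.18) = min(1, 0.25) = 0.25
y ⊗ x = max(0, 0.93 + 0.18 − 1) = max(0, 0.11) = 0.11
(y → x) ∨ (y ⊗ x) = max(0.25, 0.11) = 0.25
¬((y → x) ∨ (y ⊗ x)) = 1 − 0.25 = 0.75
¬¬((y → x) ∨ (y ⊗ x)) = 1 − 0.75 = 0.25
¬¬¬((y → x) ∨ (y ⊗ x)) = 1 − 0.25 = 0.75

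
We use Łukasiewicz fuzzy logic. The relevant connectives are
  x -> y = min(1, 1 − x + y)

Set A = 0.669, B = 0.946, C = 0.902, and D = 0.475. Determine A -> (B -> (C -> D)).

0.958

C -> D = min(1, 1 − 0.902 + 0.475) = min(1, 0.573) = 0.573
B -> (C -> D) = min(1, 1 − 0.946 + 0.573) = min(1, 0.627) = 0.627
A -> (B -> (C -> D)) = min(1, 1 − 0.669 + 0.627) = min(1, 0.958) = 0.958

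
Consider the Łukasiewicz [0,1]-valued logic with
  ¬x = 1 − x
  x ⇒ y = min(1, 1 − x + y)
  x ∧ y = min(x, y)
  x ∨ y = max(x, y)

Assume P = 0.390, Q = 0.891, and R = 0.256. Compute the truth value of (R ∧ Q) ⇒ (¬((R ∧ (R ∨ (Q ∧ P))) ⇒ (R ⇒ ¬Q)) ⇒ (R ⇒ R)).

R ∧ Q = min(0.256, 0.891) = 0.256
Q ∧ P = min(0.891, 0.390) = 0.390
R ∨ (Q ∧ P) = max(0.256, 0.390) = 0.390
R ∧ (R ∨ (Q ∧ P)) = min(0.256, 0.390) = 0.256
¬Q = 1 − 0.891 = 0.109
R ⇒ ¬Q = min(1, 1 − 0.256 + 0.109) = min(1, 0.853) = 0.853
(R ∧ (R ∨ (Q ∧ P))) ⇒ (R ⇒ ¬Q) = min(1, 1 − 0.256 + 0.853) = min(1, 1.597) = 1.000
¬((R ∧ (R ∨ (Q ∧ P))) ⇒ (R ⇒ ¬Q)) = 1 − 1.000 = 0.000
R ⇒ R = min(1, 1 − 0.256 + 0.256) = min(1, 1.000) = 1.000
¬((R ∧ (R ∨ (Q ∧ P))) ⇒ (R ⇒ ¬Q)) ⇒ (R ⇒ R) = min(1, 1 − 0.000 + 1.000) = min(1, 2.000) = 1.000
(R ∧ Q) ⇒ (¬((R ∧ (R ∨ (Q ∧ P))) ⇒ (R ⇒ ¬Q)) ⇒ (R ⇒ R)) = min(1, 1 − 0.256 + 1.000) = min(1, 1.744) = 1.000

1.000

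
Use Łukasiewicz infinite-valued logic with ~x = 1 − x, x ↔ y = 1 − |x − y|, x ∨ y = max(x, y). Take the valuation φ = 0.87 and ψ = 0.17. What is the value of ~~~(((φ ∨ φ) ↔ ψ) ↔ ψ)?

φ ∨ φ = max(0.87, 0.87) = 0.87
(φ ∨ φ) ↔ ψ = 1 − |0.87 − 0.17| = 1 − 0.70 = 0.30
((φ ∨ φ) ↔ ψ) ↔ ψ = 1 − |0.30 − 0.17| = 1 − 0.13 = 0.87
~(((φ ∨ φ) ↔ ψ) ↔ ψ) = 1 − 0.87 = 0.13
~~(((φ ∨ φ) ↔ ψ) ↔ ψ) = 1 − 0.13 = 0.87
~~~(((φ ∨ φ) ↔ ψ) ↔ ψ) = 1 − 0.87 = 0.13

0.13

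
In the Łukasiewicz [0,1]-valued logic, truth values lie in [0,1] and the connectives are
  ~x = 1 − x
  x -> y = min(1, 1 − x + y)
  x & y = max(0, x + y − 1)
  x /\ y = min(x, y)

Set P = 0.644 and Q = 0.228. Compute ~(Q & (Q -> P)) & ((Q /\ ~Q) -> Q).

Q -> P = min(1, 1 − 0.228 + 0.644) = min(1, 1.416) = 1.000
Q & (Q -> P) = max(0, 0.228 + 1.000 − 1) = max(0, 0.228) = 0.228
~(Q & (Q -> P)) = 1 − 0.228 = 0.772
~Q = 1 − 0.228 = 0.772
Q /\ ~Q = min(0.228, 0.772) = 0.228
(Q /\ ~Q) -> Q = min(1, 1 − 0.228 + 0.228) = min(1, 1.000) = 1.000
~(Q & (Q -> P)) & ((Q /\ ~Q) -> Q) = max(0, 0.772 + 1.000 − 1) = max(0, 0.772) = 0.772

0.772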